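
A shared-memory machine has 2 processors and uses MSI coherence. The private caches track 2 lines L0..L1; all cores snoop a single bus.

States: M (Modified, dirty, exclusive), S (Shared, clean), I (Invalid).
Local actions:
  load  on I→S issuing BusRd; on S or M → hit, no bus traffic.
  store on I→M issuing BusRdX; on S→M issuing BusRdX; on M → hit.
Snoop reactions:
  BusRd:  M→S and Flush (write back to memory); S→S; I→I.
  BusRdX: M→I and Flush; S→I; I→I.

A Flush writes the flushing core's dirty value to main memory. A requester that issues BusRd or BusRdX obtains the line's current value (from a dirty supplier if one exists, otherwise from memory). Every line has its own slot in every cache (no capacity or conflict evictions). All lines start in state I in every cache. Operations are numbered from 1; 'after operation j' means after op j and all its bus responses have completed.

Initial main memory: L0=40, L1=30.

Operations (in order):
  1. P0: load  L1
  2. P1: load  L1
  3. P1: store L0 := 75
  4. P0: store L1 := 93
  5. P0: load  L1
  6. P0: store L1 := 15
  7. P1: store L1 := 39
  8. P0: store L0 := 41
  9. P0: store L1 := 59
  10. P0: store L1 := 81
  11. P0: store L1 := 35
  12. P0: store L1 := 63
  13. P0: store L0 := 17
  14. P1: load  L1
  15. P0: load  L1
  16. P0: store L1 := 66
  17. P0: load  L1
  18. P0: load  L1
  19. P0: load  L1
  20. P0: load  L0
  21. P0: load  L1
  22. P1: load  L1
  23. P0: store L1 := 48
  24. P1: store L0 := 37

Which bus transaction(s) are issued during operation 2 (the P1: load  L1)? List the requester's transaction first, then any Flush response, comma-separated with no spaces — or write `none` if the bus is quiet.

bus = BusRd

  op1 P0: load  L1 → S/I on L1; bus BusRd; mem=30
  op2 P1: load  L1 → S/S on L1; bus BusRd; mem=30
  op3 P1: store L0 := 75 → I/M on L0; bus BusRdX; mem=40
  op4 P0: store L1 := 93 → M/I on L1; bus BusRdX; mem=30
  op5 P0: load  L1 → M/I on L1; bus (none); mem=30
  op6 P0: store L1 := 15 → M/I on L1; bus (none); mem=30
  op7 P1: store L1 := 39 → I/M on L1; bus BusRdX Flush; mem=15
  op8 P0: store L0 := 41 → M/I on L0; bus BusRdX Flush; mem=75
  op9 P0: store L1 := 59 → M/I on L1; bus BusRdX Flush; mem=39
  op10 P0: store L1 := 81 → M/I on L1; bus (none); mem=39
  op11 P0: store L1 := 35 → M/I on L1; bus (none); mem=39
  op12 P0: store L1 := 63 → M/I on L1; bus (none); mem=39
  op13 P0: store L0 := 17 → M/I on L0; bus (none); mem=75
  op14 P1: load  L1 → S/S on L1; bus BusRd Flush; mem=63
  op15 P0: load  L1 → S/S on L1; bus (none); mem=63
  op16 P0: store L1 := 66 → M/I on L1; bus BusRdX; mem=63
  op17 P0: load  L1 → M/I on L1; bus (none); mem=63
  op18 P0: load  L1 → M/I on L1; bus (none); mem=63
  op19 P0: load  L1 → M/I on L1; bus (none); mem=63
  op20 P0: load  L0 → M/I on L0; bus (none); mem=75
  op21 P0: load  L1 → M/I on L1; bus (none); mem=63
  op22 P1: load  L1 → S/S on L1; bus BusRd Flush; mem=66
  op23 P0: store L1 := 48 → M/I on L1; bus BusRdX; mem=66
  op24 P1: store L0 := 37 → I/M on L0; bus BusRdX Flush; mem=17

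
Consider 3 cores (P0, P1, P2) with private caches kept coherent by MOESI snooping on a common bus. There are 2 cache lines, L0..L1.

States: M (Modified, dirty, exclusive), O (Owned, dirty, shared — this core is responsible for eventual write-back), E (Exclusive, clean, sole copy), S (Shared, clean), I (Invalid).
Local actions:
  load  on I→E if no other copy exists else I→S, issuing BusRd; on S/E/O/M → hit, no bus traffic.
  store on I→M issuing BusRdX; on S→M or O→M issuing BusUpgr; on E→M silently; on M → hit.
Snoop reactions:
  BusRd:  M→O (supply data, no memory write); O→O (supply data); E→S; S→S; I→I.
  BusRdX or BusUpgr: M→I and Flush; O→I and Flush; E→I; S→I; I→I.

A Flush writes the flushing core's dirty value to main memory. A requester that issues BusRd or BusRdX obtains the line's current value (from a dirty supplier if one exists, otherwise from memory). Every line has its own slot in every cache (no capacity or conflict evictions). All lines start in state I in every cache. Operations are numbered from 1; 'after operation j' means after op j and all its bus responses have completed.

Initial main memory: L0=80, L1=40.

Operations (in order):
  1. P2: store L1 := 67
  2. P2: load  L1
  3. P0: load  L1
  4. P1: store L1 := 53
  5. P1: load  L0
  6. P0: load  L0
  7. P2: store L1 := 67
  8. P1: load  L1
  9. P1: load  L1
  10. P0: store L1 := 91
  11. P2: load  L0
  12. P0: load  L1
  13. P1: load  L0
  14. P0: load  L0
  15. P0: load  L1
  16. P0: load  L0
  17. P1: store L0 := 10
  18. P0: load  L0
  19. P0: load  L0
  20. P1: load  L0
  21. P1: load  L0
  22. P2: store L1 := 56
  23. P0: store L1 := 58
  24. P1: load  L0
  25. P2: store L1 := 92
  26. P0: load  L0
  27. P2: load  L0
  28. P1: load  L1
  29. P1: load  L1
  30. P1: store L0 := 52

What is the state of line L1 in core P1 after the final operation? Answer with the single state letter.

state = S

[1] P2: store L1 := 67 | P0:I, P1:I, P2:M(67) | bus: BusRdX
[2] P2: load  L1 | P0:I, P1:I, P2:M(67) | bus: none
[3] P0: load  L1 | P0:S(67), P1:I, P2:O(67) | bus: BusRd
[4] P1: store L1 := 53 | P0:I, P1:M(53), P2:I | bus: BusRdX,Flush
[5] P1: load  L0 | P0:I, P1:E(80), P2:I | bus: BusRd
[6] P0: load  L0 | P0:S(80), P1:S(80), P2:I | bus: BusRd
[7] P2: store L1 := 67 | P0:I, P1:I, P2:M(67) | bus: BusRdX,Flush
[8] P1: load  L1 | P0:I, P1:S(67), P2:O(67) | bus: BusRd
[9] P1: load  L1 | P0:I, P1:S(67), P2:O(67) | bus: none
[10] P0: store L1 := 91 | P0:M(91), P1:I, P2:I | bus: BusRdX,Flush
[11] P2: load  L0 | P0:S(80), P1:S(80), P2:S(80) | bus: BusRd
[12] P0: load  L1 | P0:M(91), P1:I, P2:I | bus: none
[13] P1: load  L0 | P0:S(80), P1:S(80), P2:S(80) | bus: none
[14] P0: load  L0 | P0:S(80), P1:S(80), P2:S(80) | bus: none
[15] P0: load  L1 | P0:M(91), P1:I, P2:I | bus: none
[16] P0: load  L0 | P0:S(80), P1:S(80), P2:S(80) | bus: none
[17] P1: store L0 := 10 | P0:I, P1:M(10), P2:I | bus: BusUpgr
[18] P0: load  L0 | P0:S(10), P1:O(10), P2:I | bus: BusRd
[19] P0: load  L0 | P0:S(10), P1:O(10), P2:I | bus: none
[20] P1: load  L0 | P0:S(10), P1:O(10), P2:I | bus: none
[21] P1: load  L0 | P0:S(10), P1:O(10), P2:I | bus: none
[22] P2: store L1 := 56 | P0:I, P1:I, P2:M(56) | bus: BusRdX,Flush
[23] P0: store L1 := 58 | P0:M(58), P1:I, P2:I | bus: BusRdX,Flush
[24] P1: load  L0 | P0:S(10), P1:O(10), P2:I | bus: none
[25] P2: store L1 := 92 | P0:I, P1:I, P2:M(92) | bus: BusRdX,Flush
[26] P0: load  L0 | P0:S(10), P1:O(10), P2:I | bus: none
[27] P2: load  L0 | P0:S(10), P1:O(10), P2:S(10) | bus: BusRd
[28] P1: load  L1 | P0:I, P1:S(92), P2:O(92) | bus: BusRd
[29] P1: load  L1 | P0:I, P1:S(92), P2:O(92) | bus: none
[30] P1: store L0 := 52 | P0:I, P1:M(52), P2:I | bus: BusUpgr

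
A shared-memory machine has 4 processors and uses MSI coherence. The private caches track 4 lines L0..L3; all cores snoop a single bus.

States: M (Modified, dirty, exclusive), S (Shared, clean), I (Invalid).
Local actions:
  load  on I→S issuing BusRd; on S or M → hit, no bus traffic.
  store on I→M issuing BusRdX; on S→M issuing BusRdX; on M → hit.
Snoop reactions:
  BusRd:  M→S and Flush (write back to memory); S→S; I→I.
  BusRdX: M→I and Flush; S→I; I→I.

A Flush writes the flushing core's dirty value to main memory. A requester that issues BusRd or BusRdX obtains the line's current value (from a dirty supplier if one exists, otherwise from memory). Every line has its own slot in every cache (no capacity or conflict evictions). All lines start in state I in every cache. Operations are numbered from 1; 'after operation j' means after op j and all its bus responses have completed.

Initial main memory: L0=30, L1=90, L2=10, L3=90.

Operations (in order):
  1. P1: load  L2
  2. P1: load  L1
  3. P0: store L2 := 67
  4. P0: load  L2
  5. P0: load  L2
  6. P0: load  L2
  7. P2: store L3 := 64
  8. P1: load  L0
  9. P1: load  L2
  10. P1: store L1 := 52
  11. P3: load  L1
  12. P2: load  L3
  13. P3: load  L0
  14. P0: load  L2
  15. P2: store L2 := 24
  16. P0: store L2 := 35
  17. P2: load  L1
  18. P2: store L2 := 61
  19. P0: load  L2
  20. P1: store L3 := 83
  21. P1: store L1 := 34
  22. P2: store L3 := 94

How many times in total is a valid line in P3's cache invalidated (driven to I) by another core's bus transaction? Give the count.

invalidations = 1

step 1: P1: load  L2  ⟶  ISII  (L2)  txn=BusRd  M[L2]=10
step 2: P1: load  L1  ⟶  ISII  (L1)  txn=BusRd  M[L1]=90
step 3: P0: store L2 := 67  ⟶  MIII  (L2)  txn=BusRdX  M[L2]=10
step 4: P0: load  L2  ⟶  MIII  (L2)  txn=∅  M[L2]=10
step 5: P0: load  L2  ⟶  MIII  (L2)  txn=∅  M[L2]=10
step 6: P0: load  L2  ⟶  MIII  (L2)  txn=∅  M[L2]=10
step 7: P2: store L3 := 64  ⟶  IIMI  (L3)  txn=BusRdX  M[L3]=90
step 8: P1: load  L0  ⟶  ISII  (L0)  txn=BusRd  M[L0]=30
step 9: P1: load  L2  ⟶  SSII  (L2)  txn=BusRd+Flush  M[L2]=67
step 10: P1: store L1 := 52  ⟶  IMII  (L1)  txn=BusRdX  M[L1]=90
step 11: P3: load  L1  ⟶  ISIS  (L1)  txn=BusRd+Flush  M[L1]=52
step 12: P2: load  L3  ⟶  IIMI  (L3)  txn=∅  M[L3]=90
step 13: P3: load  L0  ⟶  ISIS  (L0)  txn=BusRd  M[L0]=30
step 14: P0: load  L2  ⟶  SSII  (L2)  txn=∅  M[L2]=67
step 15: P2: store L2 := 24  ⟶  IIMI  (L2)  txn=BusRdX  M[L2]=67
step 16: P0: store L2 := 35  ⟶  MIII  (L2)  txn=BusRdX+Flush  M[L2]=24
step 17: P2: load  L1  ⟶  ISSS  (L1)  txn=BusRd  M[L1]=52
step 18: P2: store L2 := 61  ⟶  IIMI  (L2)  txn=BusRdX+Flush  M[L2]=35
step 19: P0: load  L2  ⟶  SISI  (L2)  txn=BusRd+Flush  M[L2]=61
step 20: P1: store L3 := 83  ⟶  IMII  (L3)  txn=BusRdX+Flush  M[L3]=64
step 21: P1: store L1 := 34  ⟶  IMII  (L1)  txn=BusRdX  M[L1]=52
step 22: P2: store L3 := 94  ⟶  IIMI  (L3)  txn=BusRdX+Flush  M[L3]=83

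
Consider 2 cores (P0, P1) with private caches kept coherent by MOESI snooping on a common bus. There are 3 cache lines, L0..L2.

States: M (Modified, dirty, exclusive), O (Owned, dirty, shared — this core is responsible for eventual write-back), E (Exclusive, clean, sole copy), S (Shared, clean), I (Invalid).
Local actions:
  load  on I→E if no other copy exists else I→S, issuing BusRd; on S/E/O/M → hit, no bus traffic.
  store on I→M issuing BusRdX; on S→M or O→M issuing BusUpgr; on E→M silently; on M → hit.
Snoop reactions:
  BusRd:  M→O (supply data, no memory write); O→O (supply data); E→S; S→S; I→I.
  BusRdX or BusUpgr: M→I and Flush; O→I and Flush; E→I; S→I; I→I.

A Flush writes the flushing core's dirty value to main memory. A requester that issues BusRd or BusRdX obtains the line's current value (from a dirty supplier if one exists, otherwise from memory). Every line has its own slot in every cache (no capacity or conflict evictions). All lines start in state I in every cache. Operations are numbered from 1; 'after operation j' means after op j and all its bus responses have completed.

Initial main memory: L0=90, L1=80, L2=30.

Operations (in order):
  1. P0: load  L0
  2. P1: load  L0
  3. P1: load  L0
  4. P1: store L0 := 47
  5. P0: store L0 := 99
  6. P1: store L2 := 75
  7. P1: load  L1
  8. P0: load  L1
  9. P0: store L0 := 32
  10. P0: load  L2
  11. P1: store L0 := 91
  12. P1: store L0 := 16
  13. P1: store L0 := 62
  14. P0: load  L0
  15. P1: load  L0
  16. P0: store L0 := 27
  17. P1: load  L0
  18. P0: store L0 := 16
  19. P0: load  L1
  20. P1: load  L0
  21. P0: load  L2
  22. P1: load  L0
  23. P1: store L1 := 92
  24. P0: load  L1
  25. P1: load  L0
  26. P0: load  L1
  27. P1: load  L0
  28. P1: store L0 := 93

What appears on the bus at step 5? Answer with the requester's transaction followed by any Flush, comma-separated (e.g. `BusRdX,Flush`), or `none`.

bus = BusRdX,Flush

  op1 P0: load  L0 → E/I on L0; bus BusRd; mem=90
  op2 P1: load  L0 → S/S on L0; bus BusRd; mem=90
  op3 P1: load  L0 → S/S on L0; bus (none); mem=90
  op4 P1: store L0 := 47 → I/M on L0; bus BusUpgr; mem=90
  op5 P0: store L0 := 99 → M/I on L0; bus BusRdX Flush; mem=47
  op6 P1: store L2 := 75 → I/M on L2; bus BusRdX; mem=30
  op7 P1: load  L1 → I/E on L1; bus BusRd; mem=80
  op8 P0: load  L1 → S/S on L1; bus BusRd; mem=80
  op9 P0: store L0 := 32 → M/I on L0; bus (none); mem=47
  op10 P0: load  L2 → S/O on L2; bus BusRd; mem=30
  op11 P1: store L0 := 91 → I/M on L0; bus BusRdX Flush; mem=32
  op12 P1: store L0 := 16 → I/M on L0; bus (none); mem=32
  op13 P1: store L0 := 62 → I/M on L0; bus (none); mem=32
  op14 P0: load  L0 → S/O on L0; bus BusRd; mem=32
  op15 P1: load  L0 → S/O on L0; bus (none); mem=32
  op16 P0: store L0 := 27 → M/I on L0; bus BusUpgr Flush; mem=62
  op17 P1: load  L0 → O/S on L0; bus BusRd; mem=62
  op18 P0: store L0 := 16 → M/I on L0; bus BusUpgr; mem=62
  op19 P0: load  L1 → S/S on L1; bus (none); mem=80
  op20 P1: load  L0 → O/S on L0; bus BusRd; mem=62
  op21 P0: load  L2 → S/O on L2; bus (none); mem=30
  op22 P1: load  L0 → O/S on L0; bus (none); mem=62
  op23 P1: store L1 := 92 → I/M on L1; bus BusUpgr; mem=80
  op24 P0: load  L1 → S/O on L1; bus BusRd; mem=80
  op25 P1: load  L0 → O/S on L0; bus (none); mem=62
  op26 P0: load  L1 → S/O on L1; bus (none); mem=80
  op27 P1: load  L0 → O/S on L0; bus (none); mem=62
  op28 P1: store L0 := 93 → I/M on L0; bus BusUpgr Flush; mem=16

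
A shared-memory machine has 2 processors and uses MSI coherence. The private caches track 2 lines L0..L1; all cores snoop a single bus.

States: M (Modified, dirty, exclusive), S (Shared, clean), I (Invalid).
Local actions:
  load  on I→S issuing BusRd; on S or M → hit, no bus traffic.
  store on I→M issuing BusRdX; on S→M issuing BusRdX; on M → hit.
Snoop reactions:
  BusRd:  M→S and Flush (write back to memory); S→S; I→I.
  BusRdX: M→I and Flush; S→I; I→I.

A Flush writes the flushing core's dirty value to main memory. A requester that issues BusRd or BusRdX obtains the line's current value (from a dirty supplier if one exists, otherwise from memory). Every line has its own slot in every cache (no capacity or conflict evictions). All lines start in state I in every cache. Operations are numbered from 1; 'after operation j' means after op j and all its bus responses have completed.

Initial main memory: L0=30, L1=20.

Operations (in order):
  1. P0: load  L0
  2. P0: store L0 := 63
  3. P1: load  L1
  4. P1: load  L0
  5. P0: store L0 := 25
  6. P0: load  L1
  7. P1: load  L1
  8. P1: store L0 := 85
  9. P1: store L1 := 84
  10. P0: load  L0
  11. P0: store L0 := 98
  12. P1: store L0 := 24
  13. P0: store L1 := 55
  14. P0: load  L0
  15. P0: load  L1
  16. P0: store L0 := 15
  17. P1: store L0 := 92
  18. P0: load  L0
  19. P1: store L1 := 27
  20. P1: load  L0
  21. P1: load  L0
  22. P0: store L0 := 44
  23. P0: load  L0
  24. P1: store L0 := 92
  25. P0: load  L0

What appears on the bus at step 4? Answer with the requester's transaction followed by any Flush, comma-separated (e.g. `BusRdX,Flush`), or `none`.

step 1: P0: load  L0  ⟶  SI  (L0)  txn=BusRd  M[L0]=30
step 2: P0: store L0 := 63  ⟶  MI  (L0)  txn=BusRdX  M[L0]=30
step 3: P1: load  L1  ⟶  IS  (L1)  txn=BusRd  M[L1]=20
step 4: P1: load  L0  ⟶  SS  (L0)  txn=BusRd+Flush  M[L0]=63
step 5: P0: store L0 := 25  ⟶  MI  (L0)  txn=BusRdX  M[L0]=63
step 6: P0: load  L1  ⟶  SS  (L1)  txn=BusRd  M[L1]=20
step 7: P1: load  L1  ⟶  SS  (L1)  txn=∅  M[L1]=20
step 8: P1: store L0 := 85  ⟶  IM  (L0)  txn=BusRdX+Flush  M[L0]=25
step 9: P1: store L1 := 84  ⟶  IM  (L1)  txn=BusRdX  M[L1]=20
step 10: P0: load  L0  ⟶  SS  (L0)  txn=BusRd+Flush  M[L0]=85
step 11: P0: store L0 := 98  ⟶  MI  (L0)  txn=BusRdX  M[L0]=85
step 12: P1: store L0 := 24  ⟶  IM  (L0)  txn=BusRdX+Flush  M[L0]=98
step 13: P0: store L1 := 55  ⟶  MI  (L1)  txn=BusRdX+Flush  M[L1]=84
step 14: P0: load  L0  ⟶  SS  (L0)  txn=BusRd+Flush  M[L0]=24
step 15: P0: load  L1  ⟶  MI  (L1)  txn=∅  M[L1]=84
step 16: P0: store L0 := 15  ⟶  MI  (L0)  txn=BusRdX  M[L0]=24
step 17: P1: store L0 := 92  ⟶  IM  (L0)  txn=BusRdX+Flush  M[L0]=15
step 18: P0: load  L0  ⟶  SS  (L0)  txn=BusRd+Flush  M[L0]=92
step 19: P1: store L1 := 27  ⟶  IM  (L1)  txn=BusRdX+Flush  M[L1]=55
step 20: P1: load  L0  ⟶  SS  (L0)  txn=∅  M[L0]=92
step 21: P1: load  L0  ⟶  SS  (L0)  txn=∅  M[L0]=92
step 22: P0: store L0 := 44  ⟶  MI  (L0)  txn=BusRdX  M[L0]=92
step 23: P0: load  L0  ⟶  MI  (L0)  txn=∅  M[L0]=92
step 24: P1: store L0 := 92  ⟶  IM  (L0)  txn=BusRdX+Flush  M[L0]=44
step 25: P0: load  L0  ⟶  SS  (L0)  txn=BusRd+Flush  M[L0]=92

bus = BusRd,Flush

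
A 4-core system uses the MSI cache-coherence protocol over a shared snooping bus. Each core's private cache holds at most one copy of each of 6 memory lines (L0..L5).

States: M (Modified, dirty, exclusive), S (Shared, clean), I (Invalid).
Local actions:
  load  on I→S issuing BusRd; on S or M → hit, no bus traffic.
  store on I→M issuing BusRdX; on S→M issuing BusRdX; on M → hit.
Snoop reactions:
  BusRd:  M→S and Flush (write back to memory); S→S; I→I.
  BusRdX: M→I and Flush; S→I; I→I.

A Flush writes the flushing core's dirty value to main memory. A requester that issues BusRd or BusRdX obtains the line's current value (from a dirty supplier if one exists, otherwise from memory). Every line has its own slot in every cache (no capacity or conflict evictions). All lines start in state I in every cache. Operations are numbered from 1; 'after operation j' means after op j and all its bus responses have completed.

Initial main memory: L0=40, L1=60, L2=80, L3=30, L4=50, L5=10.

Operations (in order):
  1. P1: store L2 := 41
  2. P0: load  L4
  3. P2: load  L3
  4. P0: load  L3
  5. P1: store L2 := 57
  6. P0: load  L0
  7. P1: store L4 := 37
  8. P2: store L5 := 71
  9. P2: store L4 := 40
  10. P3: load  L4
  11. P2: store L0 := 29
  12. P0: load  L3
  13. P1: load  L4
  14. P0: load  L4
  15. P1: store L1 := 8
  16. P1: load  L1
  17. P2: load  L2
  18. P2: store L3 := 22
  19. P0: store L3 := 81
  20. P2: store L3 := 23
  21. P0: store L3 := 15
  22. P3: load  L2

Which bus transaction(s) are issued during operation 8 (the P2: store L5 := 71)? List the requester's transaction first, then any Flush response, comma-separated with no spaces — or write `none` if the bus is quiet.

bus = BusRdX

[1] P1: store L2 := 41 | P0:I, P1:M(41), P2:I, P3:I | bus: BusRdX
[2] P0: load  L4 | P0:S(50), P1:I, P2:I, P3:I | bus: BusRd
[3] P2: load  L3 | P0:I, P1:I, P2:S(30), P3:I | bus: BusRd
[4] P0: load  L3 | P0:S(30), P1:I, P2:S(30), P3:I | bus: BusRd
[5] P1: store L2 := 57 | P0:I, P1:M(57), P2:I, P3:I | bus: none
[6] P0: load  L0 | P0:S(40), P1:I, P2:I, P3:I | bus: BusRd
[7] P1: store L4 := 37 | P0:I, P1:M(37), P2:I, P3:I | bus: BusRdX
[8] P2: store L5 := 71 | P0:I, P1:I, P2:M(71), P3:I | bus: BusRdX
[9] P2: store L4 := 40 | P0:I, P1:I, P2:M(40), P3:I | bus: BusRdX,Flush
[10] P3: load  L4 | P0:I, P1:I, P2:S(40), P3:S(40) | bus: BusRd,Flush
[11] P2: store L0 := 29 | P0:I, P1:I, P2:M(29), P3:I | bus: BusRdX
[12] P0: load  L3 | P0:S(30), P1:I, P2:S(30), P3:I | bus: none
[13] P1: load  L4 | P0:I, P1:S(40), P2:S(40), P3:S(40) | bus: BusRd
[14] P0: load  L4 | P0:S(40), P1:S(40), P2:S(40), P3:S(40) | bus: BusRd
[15] P1: store L1 := 8 | P0:I, P1:M(8), P2:I, P3:I | bus: BusRdX
[16] P1: load  L1 | P0:I, P1:M(8), P2:I, P3:I | bus: none
[17] P2: load  L2 | P0:I, P1:S(57), P2:S(57), P3:I | bus: BusRd,Flush
[18] P2: store L3 := 22 | P0:I, P1:I, P2:M(22), P3:I | bus: BusRdX
[19] P0: store L3 := 81 | P0:M(81), P1:I, P2:I, P3:I | bus: BusRdX,Flush
[20] P2: store L3 := 23 | P0:I, P1:I, P2:M(23), P3:I | bus: BusRdX,Flush
[21] P0: store L3 := 15 | P0:M(15), P1:I, P2:I, P3:I | bus: BusRdX,Flush
[22] P3: load  L2 | P0:I, P1:S(57), P2:S(57), P3:S(57) | bus: BusRd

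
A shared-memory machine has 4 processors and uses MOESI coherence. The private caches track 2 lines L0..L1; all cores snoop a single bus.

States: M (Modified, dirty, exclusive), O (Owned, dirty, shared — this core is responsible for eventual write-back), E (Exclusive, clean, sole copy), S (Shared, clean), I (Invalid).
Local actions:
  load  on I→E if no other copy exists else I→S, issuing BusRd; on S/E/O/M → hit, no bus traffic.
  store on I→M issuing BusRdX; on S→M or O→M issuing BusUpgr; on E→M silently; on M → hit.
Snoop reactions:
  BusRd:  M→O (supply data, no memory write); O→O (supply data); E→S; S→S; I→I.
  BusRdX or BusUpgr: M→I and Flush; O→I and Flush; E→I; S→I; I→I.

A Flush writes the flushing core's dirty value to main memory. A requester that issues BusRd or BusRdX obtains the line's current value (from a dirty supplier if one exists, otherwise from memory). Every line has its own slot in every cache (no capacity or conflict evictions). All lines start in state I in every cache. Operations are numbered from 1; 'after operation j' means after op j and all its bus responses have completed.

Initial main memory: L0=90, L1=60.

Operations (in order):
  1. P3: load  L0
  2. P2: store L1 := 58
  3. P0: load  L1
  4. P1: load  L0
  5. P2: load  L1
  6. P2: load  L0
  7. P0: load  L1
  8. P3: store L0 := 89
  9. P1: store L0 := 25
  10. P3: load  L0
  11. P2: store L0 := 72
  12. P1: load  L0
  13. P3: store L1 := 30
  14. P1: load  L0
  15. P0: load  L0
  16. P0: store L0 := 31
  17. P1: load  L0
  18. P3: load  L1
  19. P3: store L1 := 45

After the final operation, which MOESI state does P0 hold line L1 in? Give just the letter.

state = I

1. P3: load  L0  bus=[BusRd]  L0: P0=I P1=I P2=I P3=E  mem[L0]=90
2. P2: store L1 := 58  bus=[BusRdX]  L1: P0=I P1=I P2=M P3=I  mem[L1]=60
3. P0: load  L1  bus=[BusRd]  L1: P0=S P1=I P2=O P3=I  mem[L1]=60
4. P1: load  L0  bus=[BusRd]  L0: P0=I P1=S P2=I P3=S  mem[L0]=90
5. P2: load  L1  bus=[-]  L1: P0=S P1=I P2=O P3=I  mem[L1]=60
6. P2: load  L0  bus=[BusRd]  L0: P0=I P1=S P2=S P3=S  mem[L0]=90
7. P0: load  L1  bus=[-]  L1: P0=S P1=I P2=O P3=I  mem[L1]=60
8. P3: store L0 := 89  bus=[BusUpgr]  L0: P0=I P1=I P2=I P3=M  mem[L0]=90
9. P1: store L0 := 25  bus=[BusRdX,Flush]  L0: P0=I P1=M P2=I P3=I  mem[L0]=89
10. P3: load  L0  bus=[BusRd]  L0: P0=I P1=O P2=I P3=S  mem[L0]=89
11. P2: store L0 := 72  bus=[BusRdX,Flush]  L0: P0=I P1=I P2=M P3=I  mem[L0]=25
12. P1: load  L0  bus=[BusRd]  L0: P0=I P1=S P2=O P3=I  mem[L0]=25
13. P3: store L1 := 30  bus=[BusRdX,Flush]  L1: P0=I P1=I P2=I P3=M  mem[L1]=58
14. P1: load  L0  bus=[-]  L0: P0=I P1=S P2=O P3=I  mem[L0]=25
15. P0: load  L0  bus=[BusRd]  L0: P0=S P1=S P2=O P3=I  mem[L0]=25
16. P0: store L0 := 31  bus=[BusUpgr,Flush]  L0: P0=M P1=I P2=I P3=I  mem[L0]=72
17. P1: load  L0  bus=[BusRd]  L0: P0=O P1=S P2=I P3=I  mem[L0]=72
18. P3: load  L1  bus=[-]  L1: P0=I P1=I P2=I P3=M  mem[L1]=58
19. P3: store L1 := 45  bus=[-]  L1: P0=I P1=I P2=I P3=M  mem[L1]=58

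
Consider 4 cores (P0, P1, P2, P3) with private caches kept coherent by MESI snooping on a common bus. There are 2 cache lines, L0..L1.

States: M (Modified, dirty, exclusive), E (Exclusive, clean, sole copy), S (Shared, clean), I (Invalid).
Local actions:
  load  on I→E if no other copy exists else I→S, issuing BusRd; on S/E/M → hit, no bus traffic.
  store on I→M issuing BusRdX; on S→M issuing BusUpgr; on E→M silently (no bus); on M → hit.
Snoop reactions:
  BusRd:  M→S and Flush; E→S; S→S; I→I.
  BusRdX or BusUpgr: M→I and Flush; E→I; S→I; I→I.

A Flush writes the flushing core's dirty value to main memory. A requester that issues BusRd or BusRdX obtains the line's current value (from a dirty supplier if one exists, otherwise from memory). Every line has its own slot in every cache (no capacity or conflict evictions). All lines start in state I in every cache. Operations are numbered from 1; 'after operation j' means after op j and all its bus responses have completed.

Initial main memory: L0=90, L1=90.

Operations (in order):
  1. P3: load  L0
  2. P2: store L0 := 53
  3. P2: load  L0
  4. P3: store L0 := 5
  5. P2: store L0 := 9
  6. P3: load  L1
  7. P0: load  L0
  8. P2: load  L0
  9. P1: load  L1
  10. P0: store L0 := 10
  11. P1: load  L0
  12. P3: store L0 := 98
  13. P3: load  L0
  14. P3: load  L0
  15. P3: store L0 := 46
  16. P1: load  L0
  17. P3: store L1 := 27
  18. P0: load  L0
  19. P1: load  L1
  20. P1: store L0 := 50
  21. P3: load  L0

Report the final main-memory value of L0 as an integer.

memory[L0] = 50

1. P3: load  L0  bus=[BusRd]  L0: P0=I P1=I P2=I P3=E  mem[L0]=90
2. P2: store L0 := 53  bus=[BusRdX]  L0: P0=I P1=I P2=M P3=I  mem[L0]=90
3. P2: load  L0  bus=[-]  L0: P0=I P1=I P2=M P3=I  mem[L0]=90
4. P3: store L0 := 5  bus=[BusRdX,Flush]  L0: P0=I P1=I P2=I P3=M  mem[L0]=53
5. P2: store L0 := 9  bus=[BusRdX,Flush]  L0: P0=I P1=I P2=M P3=I  mem[L0]=5
6. P3: load  L1  bus=[BusRd]  L1: P0=I P1=I P2=I P3=E  mem[L1]=90
7. P0: load  L0  bus=[BusRd,Flush]  L0: P0=S P1=I P2=S P3=I  mem[L0]=9
8. P2: load  L0  bus=[-]  L0: P0=S P1=I P2=S P3=I  mem[L0]=9
9. P1: load  L1  bus=[BusRd]  L1: P0=I P1=S P2=I P3=S  mem[L1]=90
10. P0: store L0 := 10  bus=[BusUpgr]  L0: P0=M P1=I P2=I P3=I  mem[L0]=9
11. P1: load  L0  bus=[BusRd,Flush]  L0: P0=S P1=S P2=I P3=I  mem[L0]=10
12. P3: store L0 := 98  bus=[BusRdX]  L0: P0=I P1=I P2=I P3=M  mem[L0]=10
13. P3: load  L0  bus=[-]  L0: P0=I P1=I P2=I P3=M  mem[L0]=10
14. P3: load  L0  bus=[-]  L0: P0=I P1=I P2=I P3=M  mem[L0]=10
15. P3: store L0 := 46  bus=[-]  L0: P0=I P1=I P2=I P3=M  mem[L0]=10
16. P1: load  L0  bus=[BusRd,Flush]  L0: P0=I P1=S P2=I P3=S  mem[L0]=46
17. P3: store L1 := 27  bus=[BusUpgr]  L1: P0=I P1=I P2=I P3=M  mem[L1]=90
18. P0: load  L0  bus=[BusRd]  L0: P0=S P1=S P2=I P3=S  mem[L0]=46
19. P1: load  L1  bus=[BusRd,Flush]  L1: P0=I P1=S P2=I P3=S  mem[L1]=27
20. P1: store L0 := 50  bus=[BusUpgr]  L0: P0=I P1=M P2=I P3=I  mem[L0]=46
21. P3: load  L0  bus=[BusRd,Flush]  L0: P0=I P1=S P2=I P3=S  mem[L0]=50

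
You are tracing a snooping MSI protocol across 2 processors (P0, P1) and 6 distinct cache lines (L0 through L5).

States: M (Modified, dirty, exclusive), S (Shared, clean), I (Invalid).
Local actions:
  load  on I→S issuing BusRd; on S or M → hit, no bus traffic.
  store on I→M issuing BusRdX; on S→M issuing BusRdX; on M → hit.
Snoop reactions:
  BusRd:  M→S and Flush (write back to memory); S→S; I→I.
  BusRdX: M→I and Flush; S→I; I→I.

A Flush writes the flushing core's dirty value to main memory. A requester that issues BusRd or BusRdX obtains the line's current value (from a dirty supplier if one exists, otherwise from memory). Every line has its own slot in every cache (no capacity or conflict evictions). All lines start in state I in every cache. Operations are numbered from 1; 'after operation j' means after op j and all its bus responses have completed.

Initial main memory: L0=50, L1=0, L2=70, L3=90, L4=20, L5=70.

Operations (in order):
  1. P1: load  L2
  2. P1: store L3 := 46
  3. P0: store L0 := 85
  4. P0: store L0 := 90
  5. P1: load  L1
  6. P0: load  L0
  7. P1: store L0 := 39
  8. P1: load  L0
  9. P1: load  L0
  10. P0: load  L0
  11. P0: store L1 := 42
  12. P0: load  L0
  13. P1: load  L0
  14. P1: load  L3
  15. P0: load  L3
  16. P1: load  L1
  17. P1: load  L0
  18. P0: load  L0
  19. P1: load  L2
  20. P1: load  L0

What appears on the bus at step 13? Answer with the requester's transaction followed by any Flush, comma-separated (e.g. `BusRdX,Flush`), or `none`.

[1] P1: load  L2 | P0:I, P1:S(70) | bus: BusRd
[2] P1: store L3 := 46 | P0:I, P1:M(46) | bus: BusRdX
[3] P0: store L0 := 85 | P0:M(85), P1:I | bus: BusRdX
[4] P0: store L0 := 90 | P0:M(90), P1:I | bus: none
[5] P1: load  L1 | P0:I, P1:S(0) | bus: BusRd
[6] P0: load  L0 | P0:M(90), P1:I | bus: none
[7] P1: store L0 := 39 | P0:I, P1:M(39) | bus: BusRdX,Flush
[8] P1: load  L0 | P0:I, P1:M(39) | bus: none
[9] P1: load  L0 | P0:I, P1:M(39) | bus: none
[10] P0: load  L0 | P0:S(39), P1:S(39) | bus: BusRd,Flush
[11] P0: store L1 := 42 | P0:M(42), P1:I | bus: BusRdX
[12] P0: load  L0 | P0:S(39), P1:S(39) | bus: none
[13] P1: load  L0 | P0:S(39), P1:S(39) | bus: none
[14] P1: load  L3 | P0:I, P1:M(46) | bus: none
[15] P0: load  L3 | P0:S(46), P1:S(46) | bus: BusRd,Flush
[16] P1: load  L1 | P0:S(42), P1:S(42) | bus: BusRd,Flush
[17] P1: load  L0 | P0:S(39), P1:S(39) | bus: none
[18] P0: load  L0 | P0:S(39), P1:S(39) | bus: none
[19] P1: load  L2 | P0:I, P1:S(70) | bus: none
[20] P1: load  L0 | P0:S(39), P1:S(39) | bus: none

bus = none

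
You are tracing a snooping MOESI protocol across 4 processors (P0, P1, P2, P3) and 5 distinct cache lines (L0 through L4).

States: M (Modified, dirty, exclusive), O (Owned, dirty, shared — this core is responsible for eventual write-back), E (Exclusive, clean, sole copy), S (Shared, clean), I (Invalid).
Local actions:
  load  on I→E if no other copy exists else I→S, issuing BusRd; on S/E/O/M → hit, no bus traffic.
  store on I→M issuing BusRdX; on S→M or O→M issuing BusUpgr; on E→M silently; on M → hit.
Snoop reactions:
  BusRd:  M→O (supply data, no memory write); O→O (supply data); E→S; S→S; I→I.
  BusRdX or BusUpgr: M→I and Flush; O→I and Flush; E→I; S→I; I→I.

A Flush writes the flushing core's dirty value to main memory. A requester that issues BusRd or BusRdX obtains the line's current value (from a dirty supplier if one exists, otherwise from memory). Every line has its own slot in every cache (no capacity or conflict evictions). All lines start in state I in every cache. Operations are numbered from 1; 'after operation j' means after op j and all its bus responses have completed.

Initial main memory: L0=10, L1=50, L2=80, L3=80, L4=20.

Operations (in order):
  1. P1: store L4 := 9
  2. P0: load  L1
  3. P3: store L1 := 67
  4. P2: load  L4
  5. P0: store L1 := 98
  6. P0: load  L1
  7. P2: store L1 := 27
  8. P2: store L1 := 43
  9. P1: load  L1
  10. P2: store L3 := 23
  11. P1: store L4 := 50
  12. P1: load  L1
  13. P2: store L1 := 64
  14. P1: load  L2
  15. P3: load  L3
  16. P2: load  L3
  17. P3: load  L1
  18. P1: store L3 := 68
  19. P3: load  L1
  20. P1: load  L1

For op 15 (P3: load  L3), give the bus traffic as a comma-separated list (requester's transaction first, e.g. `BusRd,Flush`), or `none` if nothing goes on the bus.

[1] P1: store L4 := 9 | P0:I, P1:M(9), P2:I, P3:I | bus: BusRdX
[2] P0: load  L1 | P0:E(50), P1:I, P2:I, P3:I | bus: BusRd
[3] P3: store L1 := 67 | P0:I, P1:I, P2:I, P3:M(67) | bus: BusRdX
[4] P2: load  L4 | P0:I, P1:O(9), P2:S(9), P3:I | bus: BusRd
[5] P0: store L1 := 98 | P0:M(98), P1:I, P2:I, P3:I | bus: BusRdX,Flush
[6] P0: load  L1 | P0:M(98), P1:I, P2:I, P3:I | bus: none
[7] P2: store L1 := 27 | P0:I, P1:I, P2:M(27), P3:I | bus: BusRdX,Flush
[8] P2: store L1 := 43 | P0:I, P1:I, P2:M(43), P3:I | bus: none
[9] P1: load  L1 | P0:I, P1:S(43), P2:O(43), P3:I | bus: BusRd
[10] P2: store L3 := 23 | P0:I, P1:I, P2:M(23), P3:I | bus: BusRdX
[11] P1: store L4 := 50 | P0:I, P1:M(50), P2:I, P3:I | bus: BusUpgr
[12] P1: load  L1 | P0:I, P1:S(43), P2:O(43), P3:I | bus: none
[13] P2: store L1 := 64 | P0:I, P1:I, P2:M(64), P3:I | bus: BusUpgr
[14] P1: load  L2 | P0:I, P1:E(80), P2:I, P3:I | bus: BusRd
[15] P3: load  L3 | P0:I, P1:I, P2:O(23), P3:S(23) | bus: BusRd
[16] P2: load  L3 | P0:I, P1:I, P2:O(23), P3:S(23) | bus: none
[17] P3: load  L1 | P0:I, P1:I, P2:O(64), P3:S(64) | bus: BusRd
[18] P1: store L3 := 68 | P0:I, P1:M(68), P2:I, P3:I | bus: BusRdX,Flush
[19] P3: load  L1 | P0:I, P1:I, P2:O(64), P3:S(64) | bus: none
[20] P1: load  L1 | P0:I, P1:S(64), P2:O(64), P3:S(64) | bus: BusRd

bus = BusRd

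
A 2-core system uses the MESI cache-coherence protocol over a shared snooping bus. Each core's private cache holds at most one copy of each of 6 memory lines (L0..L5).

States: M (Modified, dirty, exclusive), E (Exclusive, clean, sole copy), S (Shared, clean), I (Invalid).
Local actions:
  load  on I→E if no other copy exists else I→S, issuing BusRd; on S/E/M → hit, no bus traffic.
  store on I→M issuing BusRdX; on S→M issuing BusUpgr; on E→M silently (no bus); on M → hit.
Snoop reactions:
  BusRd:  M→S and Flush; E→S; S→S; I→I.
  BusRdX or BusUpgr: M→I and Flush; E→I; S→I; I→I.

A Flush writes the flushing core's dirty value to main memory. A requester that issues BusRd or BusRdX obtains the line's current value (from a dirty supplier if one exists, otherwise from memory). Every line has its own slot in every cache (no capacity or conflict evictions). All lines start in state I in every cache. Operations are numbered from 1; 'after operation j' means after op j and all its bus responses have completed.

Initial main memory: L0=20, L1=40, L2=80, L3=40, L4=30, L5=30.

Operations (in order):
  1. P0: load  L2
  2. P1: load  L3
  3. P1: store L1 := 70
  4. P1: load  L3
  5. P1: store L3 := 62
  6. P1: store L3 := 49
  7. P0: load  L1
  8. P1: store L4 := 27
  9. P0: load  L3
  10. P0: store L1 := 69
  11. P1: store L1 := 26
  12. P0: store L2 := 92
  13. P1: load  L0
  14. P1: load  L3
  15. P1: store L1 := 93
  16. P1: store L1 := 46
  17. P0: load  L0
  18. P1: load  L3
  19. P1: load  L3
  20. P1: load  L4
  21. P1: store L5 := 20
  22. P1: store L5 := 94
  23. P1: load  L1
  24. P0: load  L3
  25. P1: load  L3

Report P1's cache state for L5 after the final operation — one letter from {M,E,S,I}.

step 1: P0: load  L2  ⟶  EI  (L2)  txn=BusRd  M[L2]=80
step 2: P1: load  L3  ⟶  IE  (L3)  txn=BusRd  M[L3]=40
step 3: P1: store L1 := 70  ⟶  IM  (L1)  txn=BusRdX  M[L1]=40
step 4: P1: load  L3  ⟶  IE  (L3)  txn=∅  M[L3]=40
step 5: P1: store L3 := 62  ⟶  IM  (L3)  txn=∅  M[L3]=40
step 6: P1: store L3 := 49  ⟶  IM  (L3)  txn=∅  M[L3]=40
step 7: P0: load  L1  ⟶  SS  (L1)  txn=BusRd+Flush  M[L1]=70
step 8: P1: store L4 := 27  ⟶  IM  (L4)  txn=BusRdX  M[L4]=30
step 9: P0: load  L3  ⟶  SS  (L3)  txn=BusRd+Flush  M[L3]=49
step 10: P0: store L1 := 69  ⟶  MI  (L1)  txn=BusUpgr  M[L1]=70
step 11: P1: store L1 := 26  ⟶  IM  (L1)  txn=BusRdX+Flush  M[L1]=69
step 12: P0: store L2 := 92  ⟶  MI  (L2)  txn=∅  M[L2]=80
step 13: P1: load  L0  ⟶  IE  (L0)  txn=BusRd  M[L0]=20
step 14: P1: load  L3  ⟶  SS  (L3)  txn=∅  M[L3]=49
step 15: P1: store L1 := 93  ⟶  IM  (L1)  txn=∅  M[L1]=69
step 16: P1: store L1 := 46  ⟶  IM  (L1)  txn=∅  M[L1]=69
step 17: P0: load  L0  ⟶  SS  (L0)  txn=BusRd  M[L0]=20
step 18: P1: load  L3  ⟶  SS  (L3)  txn=∅  M[L3]=49
step 19: P1: load  L3  ⟶  SS  (L3)  txn=∅  M[L3]=49
step 20: P1: load  L4  ⟶  IM  (L4)  txn=∅  M[L4]=30
step 21: P1: store L5 := 20  ⟶  IM  (L5)  txn=BusRdX  M[L5]=30
step 22: P1: store L5 := 94  ⟶  IM  (L5)  txn=∅  M[L5]=30
step 23: P1: load  L1  ⟶  IM  (L1)  txn=∅  M[L1]=69
step 24: P0: load  L3  ⟶  SS  (L3)  txn=∅  M[L3]=49
step 25: P1: load  L3  ⟶  SS  (L3)  txn=∅  M[L3]=49

state = M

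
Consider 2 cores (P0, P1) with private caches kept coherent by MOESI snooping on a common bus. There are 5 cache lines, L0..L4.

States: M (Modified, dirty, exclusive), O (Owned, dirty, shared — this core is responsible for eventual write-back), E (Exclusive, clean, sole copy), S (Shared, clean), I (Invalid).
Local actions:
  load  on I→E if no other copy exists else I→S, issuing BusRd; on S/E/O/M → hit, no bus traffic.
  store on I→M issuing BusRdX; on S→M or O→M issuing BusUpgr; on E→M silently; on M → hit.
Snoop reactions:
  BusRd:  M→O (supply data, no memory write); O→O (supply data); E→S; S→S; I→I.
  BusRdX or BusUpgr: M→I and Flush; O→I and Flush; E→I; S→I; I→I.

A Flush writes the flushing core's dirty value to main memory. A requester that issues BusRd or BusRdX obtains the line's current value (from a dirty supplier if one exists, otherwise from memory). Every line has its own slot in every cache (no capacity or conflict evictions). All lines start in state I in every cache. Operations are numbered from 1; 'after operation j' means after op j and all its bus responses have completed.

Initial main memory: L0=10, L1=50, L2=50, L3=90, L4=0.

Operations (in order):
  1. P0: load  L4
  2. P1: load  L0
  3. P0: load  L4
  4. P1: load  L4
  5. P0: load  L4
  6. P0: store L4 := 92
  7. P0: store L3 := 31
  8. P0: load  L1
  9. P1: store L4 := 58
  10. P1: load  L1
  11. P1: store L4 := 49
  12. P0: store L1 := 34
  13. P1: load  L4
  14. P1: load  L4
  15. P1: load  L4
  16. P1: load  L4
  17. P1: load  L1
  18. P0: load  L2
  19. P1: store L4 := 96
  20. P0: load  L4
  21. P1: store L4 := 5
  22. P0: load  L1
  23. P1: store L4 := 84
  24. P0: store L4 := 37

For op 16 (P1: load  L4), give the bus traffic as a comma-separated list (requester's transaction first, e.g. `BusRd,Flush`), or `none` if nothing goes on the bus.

step 1: P0: load  L4  ⟶  EI  (L4)  txn=BusRd  M[L4]=0
step 2: P1: load  L0  ⟶  IE  (L0)  txn=BusRd  M[L0]=10
step 3: P0: load  L4  ⟶  EI  (L4)  txn=∅  M[L4]=0
step 4: P1: load  L4  ⟶  SS  (L4)  txn=BusRd  M[L4]=0
step 5: P0: load  L4  ⟶  SS  (L4)  txn=∅  M[L4]=0
step 6: P0: store L4 := 92  ⟶  MI  (L4)  txn=BusUpgr  M[L4]=0
step 7: P0: store L3 := 31  ⟶  MI  (L3)  txn=BusRdX  M[L3]=90
step 8: P0: load  L1  ⟶  EI  (L1)  txn=BusRd  M[L1]=50
step 9: P1: store L4 := 58  ⟶  IM  (L4)  txn=BusRdX+Flush  M[L4]=92
step 10: P1: load  L1  ⟶  SS  (L1)  txn=BusRd  M[L1]=50
step 11: P1: store L4 := 49  ⟶  IM  (L4)  txn=∅  M[L4]=92
step 12: P0: store L1 := 34  ⟶  MI  (L1)  txn=BusUpgr  M[L1]=50
step 13: P1: load  L4  ⟶  IM  (L4)  txn=∅  M[L4]=92
step 14: P1: load  L4  ⟶  IM  (L4)  txn=∅  M[L4]=92
step 15: P1: load  L4  ⟶  IM  (L4)  txn=∅  M[L4]=92
step 16: P1: load  L4  ⟶  IM  (L4)  txn=∅  M[L4]=92
step 17: P1: load  L1  ⟶  OS  (L1)  txn=BusRd  M[L1]=50
step 18: P0: load  L2  ⟶  EI  (L2)  txn=BusRd  M[L2]=50
step 19: P1: store L4 := 96  ⟶  IM  (L4)  txn=∅  M[L4]=92
step 20: P0: load  L4  ⟶  SO  (L4)  txn=BusRd  M[L4]=92
step 21: P1: store L4 := 5  ⟶  IM  (L4)  txn=BusUpgr  M[L4]=92
step 22: P0: load  L1  ⟶  OS  (L1)  txn=∅  M[L1]=50
step 23: P1: store L4 := 84  ⟶  IM  (L4)  txn=∅  M[L4]=92
step 24: P0: store L4 := 37  ⟶  MI  (L4)  txn=BusRdX+Flush  M[L4]=84

bus = none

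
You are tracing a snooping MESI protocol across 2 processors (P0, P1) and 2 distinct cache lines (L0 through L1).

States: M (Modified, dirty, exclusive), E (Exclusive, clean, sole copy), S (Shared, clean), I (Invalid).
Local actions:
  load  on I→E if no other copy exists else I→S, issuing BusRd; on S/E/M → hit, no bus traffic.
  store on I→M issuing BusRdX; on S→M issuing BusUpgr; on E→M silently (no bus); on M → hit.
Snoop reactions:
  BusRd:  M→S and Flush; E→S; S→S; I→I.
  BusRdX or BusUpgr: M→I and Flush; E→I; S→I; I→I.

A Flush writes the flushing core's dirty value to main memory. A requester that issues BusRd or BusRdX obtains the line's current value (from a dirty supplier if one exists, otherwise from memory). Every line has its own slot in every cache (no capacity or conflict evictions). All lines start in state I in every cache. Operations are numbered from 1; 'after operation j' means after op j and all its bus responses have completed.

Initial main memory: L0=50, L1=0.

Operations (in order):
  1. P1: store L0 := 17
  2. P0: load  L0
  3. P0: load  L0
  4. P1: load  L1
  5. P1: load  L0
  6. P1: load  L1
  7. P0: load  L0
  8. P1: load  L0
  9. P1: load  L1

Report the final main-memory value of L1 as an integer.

memory[L1] = 0

1. P1: store L0 := 17  bus=[BusRdX]  L0: P0=I P1=M  mem[L0]=50
2. P0: load  L0  bus=[BusRd,Flush]  L0: P0=S P1=S  mem[L0]=17
3. P0: load  L0  bus=[-]  L0: P0=S P1=S  mem[L0]=17
4. P1: load  L1  bus=[BusRd]  L1: P0=I P1=E  mem[L1]=0
5. P1: load  L0  bus=[-]  L0: P0=S P1=S  mem[L0]=17
6. P1: load  L1  bus=[-]  L1: P0=I P1=E  mem[L1]=0
7. P0: load  L0  bus=[-]  L0: P0=S P1=S  mem[L0]=17
8. P1: load  L0  bus=[-]  L0: P0=S P1=S  mem[L0]=17
9. P1: load  L1  bus=[-]  L1: P0=I P1=E  mem[L1]=0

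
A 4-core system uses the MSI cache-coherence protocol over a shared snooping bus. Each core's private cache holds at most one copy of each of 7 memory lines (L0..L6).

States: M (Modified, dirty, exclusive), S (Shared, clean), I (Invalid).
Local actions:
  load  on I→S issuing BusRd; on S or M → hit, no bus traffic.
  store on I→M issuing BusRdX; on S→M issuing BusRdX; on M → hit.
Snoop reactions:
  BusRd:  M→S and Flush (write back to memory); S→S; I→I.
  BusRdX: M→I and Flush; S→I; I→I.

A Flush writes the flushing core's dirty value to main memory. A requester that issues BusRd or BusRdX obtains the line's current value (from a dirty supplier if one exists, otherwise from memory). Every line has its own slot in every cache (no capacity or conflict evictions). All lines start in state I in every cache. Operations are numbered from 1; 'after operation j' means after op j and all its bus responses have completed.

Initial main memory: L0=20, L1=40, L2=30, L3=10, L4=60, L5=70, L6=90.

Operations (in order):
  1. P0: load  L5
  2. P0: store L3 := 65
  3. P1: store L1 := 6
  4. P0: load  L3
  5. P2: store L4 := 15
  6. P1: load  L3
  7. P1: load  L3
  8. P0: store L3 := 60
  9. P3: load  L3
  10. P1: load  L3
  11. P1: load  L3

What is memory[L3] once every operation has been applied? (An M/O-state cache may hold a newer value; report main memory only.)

1. P0: load  L5  bus=[BusRd]  L5: P0=S P1=I P2=I P3=I  mem[L5]=70
2. P0: store L3 := 65  bus=[BusRdX]  L3: P0=M P1=I P2=I P3=I  mem[L3]=10
3. P1: store L1 := 6  bus=[BusRdX]  L1: P0=I P1=M P2=I P3=I  mem[L1]=40
4. P0: load  L3  bus=[-]  L3: P0=M P1=I P2=I P3=I  mem[L3]=10
5. P2: store L4 := 15  bus=[BusRdX]  L4: P0=I P1=I P2=M P3=I  mem[L4]=60
6. P1: load  L3  bus=[BusRd,Flush]  L3: P0=S P1=S P2=I P3=I  mem[L3]=65
7. P1: load  L3  bus=[-]  L3: P0=S P1=S P2=I P3=I  mem[L3]=65
8. P0: store L3 := 60  bus=[BusRdX]  L3: P0=M P1=I P2=I P3=I  mem[L3]=65
9. P3: load  L3  bus=[BusRd,Flush]  L3: P0=S P1=I P2=I P3=S  mem[L3]=60
10. P1: load  L3  bus=[BusRd]  L3: P0=S P1=S P2=I P3=S  mem[L3]=60
11. P1: load  L3  bus=[-]  L3: P0=S P1=S P2=I P3=S  mem[L3]=60

memory[L3] = 60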